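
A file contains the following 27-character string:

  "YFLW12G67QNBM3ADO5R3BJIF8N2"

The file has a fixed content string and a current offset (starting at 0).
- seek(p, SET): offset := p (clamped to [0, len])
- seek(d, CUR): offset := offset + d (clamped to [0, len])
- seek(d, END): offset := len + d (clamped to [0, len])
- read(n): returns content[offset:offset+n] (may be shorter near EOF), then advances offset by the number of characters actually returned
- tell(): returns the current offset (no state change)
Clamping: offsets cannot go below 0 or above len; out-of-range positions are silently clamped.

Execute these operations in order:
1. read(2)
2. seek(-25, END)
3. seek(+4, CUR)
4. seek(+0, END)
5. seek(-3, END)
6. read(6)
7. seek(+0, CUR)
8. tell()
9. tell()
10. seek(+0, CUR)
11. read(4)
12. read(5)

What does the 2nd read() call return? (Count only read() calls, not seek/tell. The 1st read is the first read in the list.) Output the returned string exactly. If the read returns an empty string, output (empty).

After 1 (read(2)): returned 'YF', offset=2
After 2 (seek(-25, END)): offset=2
After 3 (seek(+4, CUR)): offset=6
After 4 (seek(+0, END)): offset=27
After 5 (seek(-3, END)): offset=24
After 6 (read(6)): returned '8N2', offset=27
After 7 (seek(+0, CUR)): offset=27
After 8 (tell()): offset=27
After 9 (tell()): offset=27
After 10 (seek(+0, CUR)): offset=27
After 11 (read(4)): returned '', offset=27
After 12 (read(5)): returned '', offset=27

Answer: 8N2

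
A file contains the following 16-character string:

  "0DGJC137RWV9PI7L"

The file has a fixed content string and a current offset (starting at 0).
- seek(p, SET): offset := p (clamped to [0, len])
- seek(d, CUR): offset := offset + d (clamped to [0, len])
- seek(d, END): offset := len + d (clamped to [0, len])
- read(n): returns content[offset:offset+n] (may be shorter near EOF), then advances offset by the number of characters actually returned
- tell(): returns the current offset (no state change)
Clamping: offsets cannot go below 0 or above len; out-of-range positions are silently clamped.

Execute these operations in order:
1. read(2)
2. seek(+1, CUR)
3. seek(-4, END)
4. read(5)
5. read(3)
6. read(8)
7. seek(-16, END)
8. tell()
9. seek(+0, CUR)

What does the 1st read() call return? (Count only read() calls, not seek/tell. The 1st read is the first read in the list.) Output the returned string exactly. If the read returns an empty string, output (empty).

Answer: 0D

Derivation:
After 1 (read(2)): returned '0D', offset=2
After 2 (seek(+1, CUR)): offset=3
After 3 (seek(-4, END)): offset=12
After 4 (read(5)): returned 'PI7L', offset=16
After 5 (read(3)): returned '', offset=16
After 6 (read(8)): returned '', offset=16
After 7 (seek(-16, END)): offset=0
After 8 (tell()): offset=0
After 9 (seek(+0, CUR)): offset=0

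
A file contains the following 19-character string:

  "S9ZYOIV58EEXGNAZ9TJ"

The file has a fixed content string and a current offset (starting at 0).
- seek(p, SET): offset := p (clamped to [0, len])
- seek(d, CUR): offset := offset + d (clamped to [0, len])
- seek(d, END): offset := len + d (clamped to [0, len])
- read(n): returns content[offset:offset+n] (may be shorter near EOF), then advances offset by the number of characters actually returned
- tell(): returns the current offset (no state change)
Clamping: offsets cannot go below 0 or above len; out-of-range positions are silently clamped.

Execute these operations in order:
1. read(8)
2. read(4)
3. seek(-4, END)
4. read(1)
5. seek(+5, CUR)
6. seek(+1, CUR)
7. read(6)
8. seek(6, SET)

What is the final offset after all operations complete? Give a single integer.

After 1 (read(8)): returned 'S9ZYOIV5', offset=8
After 2 (read(4)): returned '8EEX', offset=12
After 3 (seek(-4, END)): offset=15
After 4 (read(1)): returned 'Z', offset=16
After 5 (seek(+5, CUR)): offset=19
After 6 (seek(+1, CUR)): offset=19
After 7 (read(6)): returned '', offset=19
After 8 (seek(6, SET)): offset=6

Answer: 6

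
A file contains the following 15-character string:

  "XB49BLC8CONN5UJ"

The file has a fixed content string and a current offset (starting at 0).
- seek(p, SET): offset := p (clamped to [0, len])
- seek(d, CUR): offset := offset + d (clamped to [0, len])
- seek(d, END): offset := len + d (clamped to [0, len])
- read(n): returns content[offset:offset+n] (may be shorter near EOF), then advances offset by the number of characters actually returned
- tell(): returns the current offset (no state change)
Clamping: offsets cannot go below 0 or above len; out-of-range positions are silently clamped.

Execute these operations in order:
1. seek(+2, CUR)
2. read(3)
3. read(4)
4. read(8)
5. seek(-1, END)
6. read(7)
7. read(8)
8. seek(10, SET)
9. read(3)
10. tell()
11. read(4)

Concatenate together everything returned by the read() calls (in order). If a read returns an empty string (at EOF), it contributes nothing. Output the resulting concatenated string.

Answer: 49BLC8CONN5UJJNN5UJ

Derivation:
After 1 (seek(+2, CUR)): offset=2
After 2 (read(3)): returned '49B', offset=5
After 3 (read(4)): returned 'LC8C', offset=9
After 4 (read(8)): returned 'ONN5UJ', offset=15
After 5 (seek(-1, END)): offset=14
After 6 (read(7)): returned 'J', offset=15
After 7 (read(8)): returned '', offset=15
After 8 (seek(10, SET)): offset=10
After 9 (read(3)): returned 'NN5', offset=13
After 10 (tell()): offset=13
After 11 (read(4)): returned 'UJ', offset=15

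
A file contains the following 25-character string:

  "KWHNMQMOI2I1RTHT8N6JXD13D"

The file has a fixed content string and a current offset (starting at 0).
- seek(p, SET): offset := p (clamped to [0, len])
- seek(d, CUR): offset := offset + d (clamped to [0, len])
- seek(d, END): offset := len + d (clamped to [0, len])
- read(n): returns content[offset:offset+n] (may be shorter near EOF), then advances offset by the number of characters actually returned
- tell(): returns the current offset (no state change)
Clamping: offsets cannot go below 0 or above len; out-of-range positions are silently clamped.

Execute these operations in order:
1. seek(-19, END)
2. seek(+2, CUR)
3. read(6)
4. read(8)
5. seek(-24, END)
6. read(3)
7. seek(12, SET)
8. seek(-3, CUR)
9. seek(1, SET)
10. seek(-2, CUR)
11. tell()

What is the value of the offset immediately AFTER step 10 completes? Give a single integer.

After 1 (seek(-19, END)): offset=6
After 2 (seek(+2, CUR)): offset=8
After 3 (read(6)): returned 'I2I1RT', offset=14
After 4 (read(8)): returned 'HT8N6JXD', offset=22
After 5 (seek(-24, END)): offset=1
After 6 (read(3)): returned 'WHN', offset=4
After 7 (seek(12, SET)): offset=12
After 8 (seek(-3, CUR)): offset=9
After 9 (seek(1, SET)): offset=1
After 10 (seek(-2, CUR)): offset=0

Answer: 0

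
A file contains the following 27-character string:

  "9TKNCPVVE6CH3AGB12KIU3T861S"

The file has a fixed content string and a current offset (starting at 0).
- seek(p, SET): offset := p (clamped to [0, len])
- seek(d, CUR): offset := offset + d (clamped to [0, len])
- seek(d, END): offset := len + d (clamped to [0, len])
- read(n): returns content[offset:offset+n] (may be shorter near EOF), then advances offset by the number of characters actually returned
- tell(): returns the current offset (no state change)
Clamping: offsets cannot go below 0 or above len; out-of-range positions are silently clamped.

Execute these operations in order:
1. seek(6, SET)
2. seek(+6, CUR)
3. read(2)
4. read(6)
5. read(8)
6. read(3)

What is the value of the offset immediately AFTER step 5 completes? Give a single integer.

Answer: 27

Derivation:
After 1 (seek(6, SET)): offset=6
After 2 (seek(+6, CUR)): offset=12
After 3 (read(2)): returned '3A', offset=14
After 4 (read(6)): returned 'GB12KI', offset=20
After 5 (read(8)): returned 'U3T861S', offset=27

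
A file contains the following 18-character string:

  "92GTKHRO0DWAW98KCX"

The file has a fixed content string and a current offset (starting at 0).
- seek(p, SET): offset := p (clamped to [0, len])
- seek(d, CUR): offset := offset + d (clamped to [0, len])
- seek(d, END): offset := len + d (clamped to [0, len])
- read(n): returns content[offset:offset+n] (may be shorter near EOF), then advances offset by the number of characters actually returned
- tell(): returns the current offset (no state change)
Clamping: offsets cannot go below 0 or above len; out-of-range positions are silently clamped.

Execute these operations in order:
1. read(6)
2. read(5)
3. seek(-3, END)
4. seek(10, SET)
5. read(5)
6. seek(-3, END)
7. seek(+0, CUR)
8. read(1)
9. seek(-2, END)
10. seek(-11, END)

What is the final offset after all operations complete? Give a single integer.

After 1 (read(6)): returned '92GTKH', offset=6
After 2 (read(5)): returned 'RO0DW', offset=11
After 3 (seek(-3, END)): offset=15
After 4 (seek(10, SET)): offset=10
After 5 (read(5)): returned 'WAW98', offset=15
After 6 (seek(-3, END)): offset=15
After 7 (seek(+0, CUR)): offset=15
After 8 (read(1)): returned 'K', offset=16
After 9 (seek(-2, END)): offset=16
After 10 (seek(-11, END)): offset=7

Answer: 7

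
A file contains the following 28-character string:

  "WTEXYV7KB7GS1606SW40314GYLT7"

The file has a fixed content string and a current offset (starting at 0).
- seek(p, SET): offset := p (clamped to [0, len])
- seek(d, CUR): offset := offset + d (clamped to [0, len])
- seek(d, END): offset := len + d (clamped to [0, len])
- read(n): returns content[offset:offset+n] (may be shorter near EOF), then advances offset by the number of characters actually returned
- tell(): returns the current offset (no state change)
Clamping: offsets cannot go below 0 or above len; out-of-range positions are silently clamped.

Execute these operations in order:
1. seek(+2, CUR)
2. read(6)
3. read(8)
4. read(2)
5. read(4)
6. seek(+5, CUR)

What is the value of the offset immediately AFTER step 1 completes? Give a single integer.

Answer: 2

Derivation:
After 1 (seek(+2, CUR)): offset=2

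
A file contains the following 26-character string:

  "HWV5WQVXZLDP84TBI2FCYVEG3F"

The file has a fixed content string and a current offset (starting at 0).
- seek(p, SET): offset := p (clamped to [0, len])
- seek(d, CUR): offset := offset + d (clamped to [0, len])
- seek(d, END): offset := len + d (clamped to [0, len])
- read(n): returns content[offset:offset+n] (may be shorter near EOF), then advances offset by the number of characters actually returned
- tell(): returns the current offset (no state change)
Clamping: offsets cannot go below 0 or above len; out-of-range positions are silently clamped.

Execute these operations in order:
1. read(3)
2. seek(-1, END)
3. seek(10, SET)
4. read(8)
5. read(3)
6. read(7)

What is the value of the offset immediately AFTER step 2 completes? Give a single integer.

After 1 (read(3)): returned 'HWV', offset=3
After 2 (seek(-1, END)): offset=25

Answer: 25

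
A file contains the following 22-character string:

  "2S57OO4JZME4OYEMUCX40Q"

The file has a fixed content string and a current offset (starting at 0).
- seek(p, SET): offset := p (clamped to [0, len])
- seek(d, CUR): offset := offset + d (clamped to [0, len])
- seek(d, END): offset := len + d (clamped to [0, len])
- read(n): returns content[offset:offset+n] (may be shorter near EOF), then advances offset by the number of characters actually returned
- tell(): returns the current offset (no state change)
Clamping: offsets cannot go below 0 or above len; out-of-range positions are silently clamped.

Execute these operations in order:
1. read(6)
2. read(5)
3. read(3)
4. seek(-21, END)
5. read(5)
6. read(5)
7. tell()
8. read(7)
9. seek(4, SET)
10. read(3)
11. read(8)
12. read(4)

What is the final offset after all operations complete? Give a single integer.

After 1 (read(6)): returned '2S57OO', offset=6
After 2 (read(5)): returned '4JZME', offset=11
After 3 (read(3)): returned '4OY', offset=14
After 4 (seek(-21, END)): offset=1
After 5 (read(5)): returned 'S57OO', offset=6
After 6 (read(5)): returned '4JZME', offset=11
After 7 (tell()): offset=11
After 8 (read(7)): returned '4OYEMUC', offset=18
After 9 (seek(4, SET)): offset=4
After 10 (read(3)): returned 'OO4', offset=7
After 11 (read(8)): returned 'JZME4OYE', offset=15
After 12 (read(4)): returned 'MUCX', offset=19

Answer: 19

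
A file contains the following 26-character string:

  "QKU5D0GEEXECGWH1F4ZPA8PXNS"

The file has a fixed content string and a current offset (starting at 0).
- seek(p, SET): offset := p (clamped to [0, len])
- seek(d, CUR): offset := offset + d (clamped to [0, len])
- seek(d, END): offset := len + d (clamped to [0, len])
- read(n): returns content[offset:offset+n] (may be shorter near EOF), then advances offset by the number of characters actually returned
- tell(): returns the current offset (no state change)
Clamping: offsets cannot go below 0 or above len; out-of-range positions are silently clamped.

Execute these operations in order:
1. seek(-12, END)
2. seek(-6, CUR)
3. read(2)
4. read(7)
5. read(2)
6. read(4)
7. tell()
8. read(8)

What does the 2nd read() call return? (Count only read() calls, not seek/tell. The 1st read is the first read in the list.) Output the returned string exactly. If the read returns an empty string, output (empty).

Answer: ECGWH1F

Derivation:
After 1 (seek(-12, END)): offset=14
After 2 (seek(-6, CUR)): offset=8
After 3 (read(2)): returned 'EX', offset=10
After 4 (read(7)): returned 'ECGWH1F', offset=17
After 5 (read(2)): returned '4Z', offset=19
After 6 (read(4)): returned 'PA8P', offset=23
After 7 (tell()): offset=23
After 8 (read(8)): returned 'XNS', offset=26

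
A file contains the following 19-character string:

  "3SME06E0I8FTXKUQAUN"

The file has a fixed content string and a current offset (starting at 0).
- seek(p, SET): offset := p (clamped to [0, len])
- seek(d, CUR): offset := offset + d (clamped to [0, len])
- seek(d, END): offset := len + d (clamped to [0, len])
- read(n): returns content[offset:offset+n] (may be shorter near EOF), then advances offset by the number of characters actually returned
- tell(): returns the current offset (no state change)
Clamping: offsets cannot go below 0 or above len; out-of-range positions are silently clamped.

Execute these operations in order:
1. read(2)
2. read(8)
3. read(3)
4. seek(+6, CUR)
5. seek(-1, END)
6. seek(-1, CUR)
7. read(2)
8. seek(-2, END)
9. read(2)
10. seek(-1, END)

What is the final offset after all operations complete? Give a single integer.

After 1 (read(2)): returned '3S', offset=2
After 2 (read(8)): returned 'ME06E0I8', offset=10
After 3 (read(3)): returned 'FTX', offset=13
After 4 (seek(+6, CUR)): offset=19
After 5 (seek(-1, END)): offset=18
After 6 (seek(-1, CUR)): offset=17
After 7 (read(2)): returned 'UN', offset=19
After 8 (seek(-2, END)): offset=17
After 9 (read(2)): returned 'UN', offset=19
After 10 (seek(-1, END)): offset=18

Answer: 18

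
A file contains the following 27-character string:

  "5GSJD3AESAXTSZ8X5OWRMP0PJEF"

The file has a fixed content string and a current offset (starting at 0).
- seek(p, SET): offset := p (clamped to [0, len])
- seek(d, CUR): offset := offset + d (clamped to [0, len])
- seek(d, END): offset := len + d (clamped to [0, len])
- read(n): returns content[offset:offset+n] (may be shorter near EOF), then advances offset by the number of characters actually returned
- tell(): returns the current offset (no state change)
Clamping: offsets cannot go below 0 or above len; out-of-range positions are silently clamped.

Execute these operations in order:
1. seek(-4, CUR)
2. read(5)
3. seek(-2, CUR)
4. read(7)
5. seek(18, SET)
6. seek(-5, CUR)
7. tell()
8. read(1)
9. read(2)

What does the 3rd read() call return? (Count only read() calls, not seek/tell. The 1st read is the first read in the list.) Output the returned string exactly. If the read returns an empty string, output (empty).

Answer: Z

Derivation:
After 1 (seek(-4, CUR)): offset=0
After 2 (read(5)): returned '5GSJD', offset=5
After 3 (seek(-2, CUR)): offset=3
After 4 (read(7)): returned 'JD3AESA', offset=10
After 5 (seek(18, SET)): offset=18
After 6 (seek(-5, CUR)): offset=13
After 7 (tell()): offset=13
After 8 (read(1)): returned 'Z', offset=14
After 9 (read(2)): returned '8X', offset=16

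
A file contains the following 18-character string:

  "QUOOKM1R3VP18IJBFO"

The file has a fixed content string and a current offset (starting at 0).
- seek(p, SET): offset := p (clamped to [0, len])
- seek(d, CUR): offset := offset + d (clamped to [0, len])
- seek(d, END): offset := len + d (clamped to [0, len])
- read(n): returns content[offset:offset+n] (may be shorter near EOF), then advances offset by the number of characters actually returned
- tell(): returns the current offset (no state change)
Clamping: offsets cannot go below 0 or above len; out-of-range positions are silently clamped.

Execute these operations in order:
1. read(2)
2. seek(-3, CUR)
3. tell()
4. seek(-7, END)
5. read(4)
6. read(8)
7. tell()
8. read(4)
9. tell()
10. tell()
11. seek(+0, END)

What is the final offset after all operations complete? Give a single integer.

After 1 (read(2)): returned 'QU', offset=2
After 2 (seek(-3, CUR)): offset=0
After 3 (tell()): offset=0
After 4 (seek(-7, END)): offset=11
After 5 (read(4)): returned '18IJ', offset=15
After 6 (read(8)): returned 'BFO', offset=18
After 7 (tell()): offset=18
After 8 (read(4)): returned '', offset=18
After 9 (tell()): offset=18
After 10 (tell()): offset=18
After 11 (seek(+0, END)): offset=18

Answer: 18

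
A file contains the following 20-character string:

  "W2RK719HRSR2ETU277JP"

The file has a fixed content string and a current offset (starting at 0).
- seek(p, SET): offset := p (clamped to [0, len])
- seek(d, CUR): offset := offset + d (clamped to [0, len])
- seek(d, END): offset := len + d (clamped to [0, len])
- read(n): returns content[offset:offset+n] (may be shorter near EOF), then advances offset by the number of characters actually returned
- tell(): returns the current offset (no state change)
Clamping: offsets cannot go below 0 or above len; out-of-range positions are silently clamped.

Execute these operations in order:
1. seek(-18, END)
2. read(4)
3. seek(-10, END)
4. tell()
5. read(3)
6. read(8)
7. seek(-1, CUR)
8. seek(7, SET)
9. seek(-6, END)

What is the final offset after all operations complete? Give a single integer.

Answer: 14

Derivation:
After 1 (seek(-18, END)): offset=2
After 2 (read(4)): returned 'RK71', offset=6
After 3 (seek(-10, END)): offset=10
After 4 (tell()): offset=10
After 5 (read(3)): returned 'R2E', offset=13
After 6 (read(8)): returned 'TU277JP', offset=20
After 7 (seek(-1, CUR)): offset=19
After 8 (seek(7, SET)): offset=7
After 9 (seek(-6, END)): offset=14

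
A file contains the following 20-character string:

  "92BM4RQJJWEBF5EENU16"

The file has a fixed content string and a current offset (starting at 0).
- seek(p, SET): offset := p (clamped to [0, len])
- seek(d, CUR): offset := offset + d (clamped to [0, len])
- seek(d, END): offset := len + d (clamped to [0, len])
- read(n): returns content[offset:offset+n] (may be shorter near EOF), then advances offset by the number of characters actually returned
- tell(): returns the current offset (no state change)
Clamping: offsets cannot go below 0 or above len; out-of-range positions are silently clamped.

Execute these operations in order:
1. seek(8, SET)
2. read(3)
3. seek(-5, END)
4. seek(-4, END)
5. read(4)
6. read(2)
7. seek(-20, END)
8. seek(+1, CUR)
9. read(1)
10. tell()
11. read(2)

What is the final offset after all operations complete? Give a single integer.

After 1 (seek(8, SET)): offset=8
After 2 (read(3)): returned 'JWE', offset=11
After 3 (seek(-5, END)): offset=15
After 4 (seek(-4, END)): offset=16
After 5 (read(4)): returned 'NU16', offset=20
After 6 (read(2)): returned '', offset=20
After 7 (seek(-20, END)): offset=0
After 8 (seek(+1, CUR)): offset=1
After 9 (read(1)): returned '2', offset=2
After 10 (tell()): offset=2
After 11 (read(2)): returned 'BM', offset=4

Answer: 4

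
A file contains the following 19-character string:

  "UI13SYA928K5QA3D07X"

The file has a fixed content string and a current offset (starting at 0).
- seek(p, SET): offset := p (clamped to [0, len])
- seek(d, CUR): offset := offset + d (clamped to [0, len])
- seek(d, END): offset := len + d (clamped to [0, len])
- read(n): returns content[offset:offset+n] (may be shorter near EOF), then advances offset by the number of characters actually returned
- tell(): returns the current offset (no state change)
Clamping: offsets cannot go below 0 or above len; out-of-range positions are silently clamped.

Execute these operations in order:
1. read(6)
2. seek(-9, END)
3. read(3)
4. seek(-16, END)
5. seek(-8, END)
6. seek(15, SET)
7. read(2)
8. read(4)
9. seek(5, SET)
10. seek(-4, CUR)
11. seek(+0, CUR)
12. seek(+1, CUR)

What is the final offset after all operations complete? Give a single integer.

After 1 (read(6)): returned 'UI13SY', offset=6
After 2 (seek(-9, END)): offset=10
After 3 (read(3)): returned 'K5Q', offset=13
After 4 (seek(-16, END)): offset=3
After 5 (seek(-8, END)): offset=11
After 6 (seek(15, SET)): offset=15
After 7 (read(2)): returned 'D0', offset=17
After 8 (read(4)): returned '7X', offset=19
After 9 (seek(5, SET)): offset=5
After 10 (seek(-4, CUR)): offset=1
After 11 (seek(+0, CUR)): offset=1
After 12 (seek(+1, CUR)): offset=2

Answer: 2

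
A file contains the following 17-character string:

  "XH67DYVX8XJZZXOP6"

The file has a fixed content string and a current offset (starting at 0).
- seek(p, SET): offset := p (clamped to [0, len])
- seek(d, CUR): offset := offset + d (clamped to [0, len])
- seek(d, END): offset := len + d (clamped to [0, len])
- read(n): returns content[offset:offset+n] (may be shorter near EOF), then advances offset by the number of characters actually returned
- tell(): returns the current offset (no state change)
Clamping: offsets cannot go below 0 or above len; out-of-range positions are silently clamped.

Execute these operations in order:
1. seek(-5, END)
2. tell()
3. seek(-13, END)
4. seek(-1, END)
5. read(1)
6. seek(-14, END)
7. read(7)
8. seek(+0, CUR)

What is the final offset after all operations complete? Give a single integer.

After 1 (seek(-5, END)): offset=12
After 2 (tell()): offset=12
After 3 (seek(-13, END)): offset=4
After 4 (seek(-1, END)): offset=16
After 5 (read(1)): returned '6', offset=17
After 6 (seek(-14, END)): offset=3
After 7 (read(7)): returned '7DYVX8X', offset=10
After 8 (seek(+0, CUR)): offset=10

Answer: 10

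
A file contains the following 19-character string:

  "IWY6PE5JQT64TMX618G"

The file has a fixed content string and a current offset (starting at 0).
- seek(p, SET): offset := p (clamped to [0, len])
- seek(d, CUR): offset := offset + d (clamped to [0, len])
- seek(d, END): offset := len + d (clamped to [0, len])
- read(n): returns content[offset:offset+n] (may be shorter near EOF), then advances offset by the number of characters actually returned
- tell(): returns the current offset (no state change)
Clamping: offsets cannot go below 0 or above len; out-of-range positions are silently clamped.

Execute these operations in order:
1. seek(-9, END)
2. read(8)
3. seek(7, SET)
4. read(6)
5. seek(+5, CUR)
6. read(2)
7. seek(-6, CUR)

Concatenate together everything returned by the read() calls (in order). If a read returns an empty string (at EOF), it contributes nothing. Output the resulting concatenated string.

Answer: 64TMX618JQT64TG

Derivation:
After 1 (seek(-9, END)): offset=10
After 2 (read(8)): returned '64TMX618', offset=18
After 3 (seek(7, SET)): offset=7
After 4 (read(6)): returned 'JQT64T', offset=13
After 5 (seek(+5, CUR)): offset=18
After 6 (read(2)): returned 'G', offset=19
After 7 (seek(-6, CUR)): offset=13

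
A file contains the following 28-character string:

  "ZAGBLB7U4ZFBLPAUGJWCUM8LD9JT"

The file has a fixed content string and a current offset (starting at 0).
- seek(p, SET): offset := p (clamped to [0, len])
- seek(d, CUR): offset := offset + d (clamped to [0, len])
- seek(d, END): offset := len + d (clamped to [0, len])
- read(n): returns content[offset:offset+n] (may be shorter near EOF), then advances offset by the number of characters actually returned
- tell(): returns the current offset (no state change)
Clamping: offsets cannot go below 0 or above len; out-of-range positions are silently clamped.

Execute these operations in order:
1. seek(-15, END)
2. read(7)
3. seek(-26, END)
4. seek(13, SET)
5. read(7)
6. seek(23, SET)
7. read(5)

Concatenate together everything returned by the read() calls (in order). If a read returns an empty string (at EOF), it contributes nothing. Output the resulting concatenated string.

After 1 (seek(-15, END)): offset=13
After 2 (read(7)): returned 'PAUGJWC', offset=20
After 3 (seek(-26, END)): offset=2
After 4 (seek(13, SET)): offset=13
After 5 (read(7)): returned 'PAUGJWC', offset=20
After 6 (seek(23, SET)): offset=23
After 7 (read(5)): returned 'LD9JT', offset=28

Answer: PAUGJWCPAUGJWCLD9JT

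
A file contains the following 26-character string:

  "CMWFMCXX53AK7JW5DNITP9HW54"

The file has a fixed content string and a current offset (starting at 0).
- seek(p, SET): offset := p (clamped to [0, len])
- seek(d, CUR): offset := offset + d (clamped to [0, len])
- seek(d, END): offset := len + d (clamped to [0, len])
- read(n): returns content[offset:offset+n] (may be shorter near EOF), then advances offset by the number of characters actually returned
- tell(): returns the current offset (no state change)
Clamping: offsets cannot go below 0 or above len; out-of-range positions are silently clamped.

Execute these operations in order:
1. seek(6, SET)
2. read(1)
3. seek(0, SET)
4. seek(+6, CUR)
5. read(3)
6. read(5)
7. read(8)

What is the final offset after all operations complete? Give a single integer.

Answer: 22

Derivation:
After 1 (seek(6, SET)): offset=6
After 2 (read(1)): returned 'X', offset=7
After 3 (seek(0, SET)): offset=0
After 4 (seek(+6, CUR)): offset=6
After 5 (read(3)): returned 'XX5', offset=9
After 6 (read(5)): returned '3AK7J', offset=14
After 7 (read(8)): returned 'W5DNITP9', offset=22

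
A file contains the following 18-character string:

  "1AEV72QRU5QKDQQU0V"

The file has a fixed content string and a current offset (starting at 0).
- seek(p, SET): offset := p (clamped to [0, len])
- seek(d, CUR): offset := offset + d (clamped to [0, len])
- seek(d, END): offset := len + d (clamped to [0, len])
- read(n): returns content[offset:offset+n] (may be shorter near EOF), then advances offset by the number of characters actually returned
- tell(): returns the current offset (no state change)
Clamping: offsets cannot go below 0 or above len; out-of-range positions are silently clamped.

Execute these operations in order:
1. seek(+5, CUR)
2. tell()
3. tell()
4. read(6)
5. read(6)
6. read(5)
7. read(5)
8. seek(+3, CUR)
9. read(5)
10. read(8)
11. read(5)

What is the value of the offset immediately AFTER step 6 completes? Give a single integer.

Answer: 18

Derivation:
After 1 (seek(+5, CUR)): offset=5
After 2 (tell()): offset=5
After 3 (tell()): offset=5
After 4 (read(6)): returned '2QRU5Q', offset=11
After 5 (read(6)): returned 'KDQQU0', offset=17
After 6 (read(5)): returned 'V', offset=18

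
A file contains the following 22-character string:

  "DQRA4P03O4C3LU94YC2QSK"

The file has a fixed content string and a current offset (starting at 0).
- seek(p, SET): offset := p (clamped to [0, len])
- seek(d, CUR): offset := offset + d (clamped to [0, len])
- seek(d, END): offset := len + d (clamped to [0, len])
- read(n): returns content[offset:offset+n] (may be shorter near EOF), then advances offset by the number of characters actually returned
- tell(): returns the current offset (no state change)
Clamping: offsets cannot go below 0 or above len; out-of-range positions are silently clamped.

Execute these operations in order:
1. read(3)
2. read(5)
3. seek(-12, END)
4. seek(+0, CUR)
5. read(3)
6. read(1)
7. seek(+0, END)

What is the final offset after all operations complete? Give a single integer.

After 1 (read(3)): returned 'DQR', offset=3
After 2 (read(5)): returned 'A4P03', offset=8
After 3 (seek(-12, END)): offset=10
After 4 (seek(+0, CUR)): offset=10
After 5 (read(3)): returned 'C3L', offset=13
After 6 (read(1)): returned 'U', offset=14
After 7 (seek(+0, END)): offset=22

Answer: 22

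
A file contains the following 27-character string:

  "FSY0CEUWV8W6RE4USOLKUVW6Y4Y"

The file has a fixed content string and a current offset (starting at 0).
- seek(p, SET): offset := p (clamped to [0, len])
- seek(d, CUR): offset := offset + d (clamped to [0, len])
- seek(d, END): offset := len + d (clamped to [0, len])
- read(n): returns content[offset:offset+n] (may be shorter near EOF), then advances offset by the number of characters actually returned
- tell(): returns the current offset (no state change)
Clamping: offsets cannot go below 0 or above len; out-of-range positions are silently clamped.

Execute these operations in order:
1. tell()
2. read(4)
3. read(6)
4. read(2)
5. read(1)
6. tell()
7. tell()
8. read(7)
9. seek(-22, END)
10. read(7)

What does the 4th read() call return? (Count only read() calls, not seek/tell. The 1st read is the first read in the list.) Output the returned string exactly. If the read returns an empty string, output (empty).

Answer: R

Derivation:
After 1 (tell()): offset=0
After 2 (read(4)): returned 'FSY0', offset=4
After 3 (read(6)): returned 'CEUWV8', offset=10
After 4 (read(2)): returned 'W6', offset=12
After 5 (read(1)): returned 'R', offset=13
After 6 (tell()): offset=13
After 7 (tell()): offset=13
After 8 (read(7)): returned 'E4USOLK', offset=20
After 9 (seek(-22, END)): offset=5
After 10 (read(7)): returned 'EUWV8W6', offset=12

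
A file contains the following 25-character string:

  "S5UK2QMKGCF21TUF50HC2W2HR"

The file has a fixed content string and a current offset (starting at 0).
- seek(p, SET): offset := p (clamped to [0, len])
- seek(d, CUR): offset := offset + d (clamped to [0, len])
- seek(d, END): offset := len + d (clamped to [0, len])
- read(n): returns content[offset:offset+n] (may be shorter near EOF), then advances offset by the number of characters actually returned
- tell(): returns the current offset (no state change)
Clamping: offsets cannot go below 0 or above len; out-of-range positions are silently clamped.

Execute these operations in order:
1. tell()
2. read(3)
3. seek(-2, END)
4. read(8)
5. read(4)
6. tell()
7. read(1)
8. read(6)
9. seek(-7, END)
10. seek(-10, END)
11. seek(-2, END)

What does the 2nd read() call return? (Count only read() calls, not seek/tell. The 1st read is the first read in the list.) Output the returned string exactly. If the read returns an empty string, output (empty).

After 1 (tell()): offset=0
After 2 (read(3)): returned 'S5U', offset=3
After 3 (seek(-2, END)): offset=23
After 4 (read(8)): returned 'HR', offset=25
After 5 (read(4)): returned '', offset=25
After 6 (tell()): offset=25
After 7 (read(1)): returned '', offset=25
After 8 (read(6)): returned '', offset=25
After 9 (seek(-7, END)): offset=18
After 10 (seek(-10, END)): offset=15
After 11 (seek(-2, END)): offset=23

Answer: HR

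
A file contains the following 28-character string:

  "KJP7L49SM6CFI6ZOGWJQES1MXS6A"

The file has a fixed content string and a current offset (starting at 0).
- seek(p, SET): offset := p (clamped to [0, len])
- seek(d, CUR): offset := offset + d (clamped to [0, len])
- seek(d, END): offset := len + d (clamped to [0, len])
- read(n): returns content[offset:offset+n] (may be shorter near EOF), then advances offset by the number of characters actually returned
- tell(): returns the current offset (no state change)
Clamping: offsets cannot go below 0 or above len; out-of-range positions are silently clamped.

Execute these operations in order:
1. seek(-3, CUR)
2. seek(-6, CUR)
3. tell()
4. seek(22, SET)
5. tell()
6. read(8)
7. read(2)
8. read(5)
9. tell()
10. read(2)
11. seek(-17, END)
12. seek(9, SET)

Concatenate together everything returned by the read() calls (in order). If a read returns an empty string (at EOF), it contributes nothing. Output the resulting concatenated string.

After 1 (seek(-3, CUR)): offset=0
After 2 (seek(-6, CUR)): offset=0
After 3 (tell()): offset=0
After 4 (seek(22, SET)): offset=22
After 5 (tell()): offset=22
After 6 (read(8)): returned '1MXS6A', offset=28
After 7 (read(2)): returned '', offset=28
After 8 (read(5)): returned '', offset=28
After 9 (tell()): offset=28
After 10 (read(2)): returned '', offset=28
After 11 (seek(-17, END)): offset=11
After 12 (seek(9, SET)): offset=9

Answer: 1MXS6A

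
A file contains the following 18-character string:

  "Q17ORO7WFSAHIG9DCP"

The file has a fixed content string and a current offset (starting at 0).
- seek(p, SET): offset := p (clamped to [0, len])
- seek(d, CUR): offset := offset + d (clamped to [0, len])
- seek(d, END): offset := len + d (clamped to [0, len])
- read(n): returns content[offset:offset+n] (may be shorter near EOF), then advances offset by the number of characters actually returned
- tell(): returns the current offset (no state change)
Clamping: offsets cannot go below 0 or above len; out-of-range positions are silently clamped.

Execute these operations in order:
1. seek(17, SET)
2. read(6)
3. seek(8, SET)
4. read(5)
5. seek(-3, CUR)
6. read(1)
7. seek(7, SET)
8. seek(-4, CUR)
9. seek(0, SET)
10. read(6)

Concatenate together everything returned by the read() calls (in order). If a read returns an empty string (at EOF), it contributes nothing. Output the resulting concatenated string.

After 1 (seek(17, SET)): offset=17
After 2 (read(6)): returned 'P', offset=18
After 3 (seek(8, SET)): offset=8
After 4 (read(5)): returned 'FSAHI', offset=13
After 5 (seek(-3, CUR)): offset=10
After 6 (read(1)): returned 'A', offset=11
After 7 (seek(7, SET)): offset=7
After 8 (seek(-4, CUR)): offset=3
After 9 (seek(0, SET)): offset=0
After 10 (read(6)): returned 'Q17ORO', offset=6

Answer: PFSAHIAQ17ORO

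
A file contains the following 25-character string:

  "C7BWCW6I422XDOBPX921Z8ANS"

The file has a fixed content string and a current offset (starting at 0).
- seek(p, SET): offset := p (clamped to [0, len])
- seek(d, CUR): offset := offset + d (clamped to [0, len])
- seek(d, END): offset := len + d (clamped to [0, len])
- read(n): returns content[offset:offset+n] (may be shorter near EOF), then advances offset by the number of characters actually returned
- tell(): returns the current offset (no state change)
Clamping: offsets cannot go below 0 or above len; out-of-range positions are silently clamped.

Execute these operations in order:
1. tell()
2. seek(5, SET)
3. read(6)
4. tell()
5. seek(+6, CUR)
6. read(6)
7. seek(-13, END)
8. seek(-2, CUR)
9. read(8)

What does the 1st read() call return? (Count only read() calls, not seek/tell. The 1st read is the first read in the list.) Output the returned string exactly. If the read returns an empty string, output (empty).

Answer: W6I422

Derivation:
After 1 (tell()): offset=0
After 2 (seek(5, SET)): offset=5
After 3 (read(6)): returned 'W6I422', offset=11
After 4 (tell()): offset=11
After 5 (seek(+6, CUR)): offset=17
After 6 (read(6)): returned '921Z8A', offset=23
After 7 (seek(-13, END)): offset=12
After 8 (seek(-2, CUR)): offset=10
After 9 (read(8)): returned '2XDOBPX9', offset=18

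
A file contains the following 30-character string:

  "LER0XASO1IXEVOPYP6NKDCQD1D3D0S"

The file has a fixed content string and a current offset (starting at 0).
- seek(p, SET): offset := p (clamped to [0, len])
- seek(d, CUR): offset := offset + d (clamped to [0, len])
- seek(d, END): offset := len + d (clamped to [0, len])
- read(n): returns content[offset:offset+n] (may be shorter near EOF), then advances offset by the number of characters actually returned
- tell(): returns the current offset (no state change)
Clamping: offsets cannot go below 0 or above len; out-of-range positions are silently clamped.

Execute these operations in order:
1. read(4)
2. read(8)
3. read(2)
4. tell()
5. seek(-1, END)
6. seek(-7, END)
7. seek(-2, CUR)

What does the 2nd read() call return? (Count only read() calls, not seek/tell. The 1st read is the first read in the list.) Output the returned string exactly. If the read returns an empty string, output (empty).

Answer: XASO1IXE

Derivation:
After 1 (read(4)): returned 'LER0', offset=4
After 2 (read(8)): returned 'XASO1IXE', offset=12
After 3 (read(2)): returned 'VO', offset=14
After 4 (tell()): offset=14
After 5 (seek(-1, END)): offset=29
After 6 (seek(-7, END)): offset=23
After 7 (seek(-2, CUR)): offset=21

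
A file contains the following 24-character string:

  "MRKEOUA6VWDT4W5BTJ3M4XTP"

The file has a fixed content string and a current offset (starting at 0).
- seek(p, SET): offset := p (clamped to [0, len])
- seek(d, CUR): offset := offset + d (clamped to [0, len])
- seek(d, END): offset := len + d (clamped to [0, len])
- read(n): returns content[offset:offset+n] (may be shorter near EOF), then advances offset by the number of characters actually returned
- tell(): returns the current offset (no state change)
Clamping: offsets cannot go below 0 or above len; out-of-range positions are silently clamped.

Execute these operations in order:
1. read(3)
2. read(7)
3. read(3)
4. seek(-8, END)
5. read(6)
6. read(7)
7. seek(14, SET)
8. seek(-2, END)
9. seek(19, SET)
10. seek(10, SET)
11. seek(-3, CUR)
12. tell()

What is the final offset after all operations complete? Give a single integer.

Answer: 7

Derivation:
After 1 (read(3)): returned 'MRK', offset=3
After 2 (read(7)): returned 'EOUA6VW', offset=10
After 3 (read(3)): returned 'DT4', offset=13
After 4 (seek(-8, END)): offset=16
After 5 (read(6)): returned 'TJ3M4X', offset=22
After 6 (read(7)): returned 'TP', offset=24
After 7 (seek(14, SET)): offset=14
After 8 (seek(-2, END)): offset=22
After 9 (seek(19, SET)): offset=19
After 10 (seek(10, SET)): offset=10
After 11 (seek(-3, CUR)): offset=7
After 12 (tell()): offset=7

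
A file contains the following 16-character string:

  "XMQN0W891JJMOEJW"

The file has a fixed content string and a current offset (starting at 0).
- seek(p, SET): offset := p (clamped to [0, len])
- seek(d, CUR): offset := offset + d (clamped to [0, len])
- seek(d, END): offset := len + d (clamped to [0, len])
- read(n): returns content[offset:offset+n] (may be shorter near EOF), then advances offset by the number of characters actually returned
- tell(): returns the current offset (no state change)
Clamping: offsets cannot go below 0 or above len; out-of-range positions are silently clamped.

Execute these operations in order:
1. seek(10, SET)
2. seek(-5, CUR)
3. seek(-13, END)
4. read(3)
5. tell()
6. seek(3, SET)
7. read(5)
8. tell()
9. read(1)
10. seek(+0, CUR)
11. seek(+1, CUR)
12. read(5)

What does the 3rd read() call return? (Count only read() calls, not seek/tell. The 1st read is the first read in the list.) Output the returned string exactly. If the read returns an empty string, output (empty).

After 1 (seek(10, SET)): offset=10
After 2 (seek(-5, CUR)): offset=5
After 3 (seek(-13, END)): offset=3
After 4 (read(3)): returned 'N0W', offset=6
After 5 (tell()): offset=6
After 6 (seek(3, SET)): offset=3
After 7 (read(5)): returned 'N0W89', offset=8
After 8 (tell()): offset=8
After 9 (read(1)): returned '1', offset=9
After 10 (seek(+0, CUR)): offset=9
After 11 (seek(+1, CUR)): offset=10
After 12 (read(5)): returned 'JMOEJ', offset=15

Answer: 1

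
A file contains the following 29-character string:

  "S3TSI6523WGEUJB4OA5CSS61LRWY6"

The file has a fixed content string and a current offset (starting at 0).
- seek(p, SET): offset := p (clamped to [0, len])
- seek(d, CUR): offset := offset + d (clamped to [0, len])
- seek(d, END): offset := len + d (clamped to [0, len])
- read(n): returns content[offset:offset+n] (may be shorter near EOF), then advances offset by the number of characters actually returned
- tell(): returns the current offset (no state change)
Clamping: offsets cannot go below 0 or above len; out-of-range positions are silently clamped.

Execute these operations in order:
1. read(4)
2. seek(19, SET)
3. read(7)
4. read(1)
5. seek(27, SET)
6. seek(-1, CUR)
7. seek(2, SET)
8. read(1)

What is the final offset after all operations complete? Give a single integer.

Answer: 3

Derivation:
After 1 (read(4)): returned 'S3TS', offset=4
After 2 (seek(19, SET)): offset=19
After 3 (read(7)): returned 'CSS61LR', offset=26
After 4 (read(1)): returned 'W', offset=27
After 5 (seek(27, SET)): offset=27
After 6 (seek(-1, CUR)): offset=26
After 7 (seek(2, SET)): offset=2
After 8 (read(1)): returned 'T', offset=3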